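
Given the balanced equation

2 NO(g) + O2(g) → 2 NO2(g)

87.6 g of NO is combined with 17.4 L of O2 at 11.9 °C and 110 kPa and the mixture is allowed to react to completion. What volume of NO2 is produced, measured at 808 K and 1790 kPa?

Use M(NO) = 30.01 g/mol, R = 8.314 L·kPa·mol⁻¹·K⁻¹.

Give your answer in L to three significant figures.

n(NO) = 87.6 / 30.01 = 2.919 mol
n(O2) = PV/RT = (110 × 17.4) / (8.314 × 285.05) = 0.8076 mol
For 2.919 mol NO, stoichiometry requires (1/2) × 2.919 = 1.460 mol O2; 0.8076 mol is available, so O2 is limiting.
n(NO2) = (2/1) × 0.8076 = 1.615 mol
V(NO2) = nRT/P = 1.615 × 8.314 × 808 / 1790 = 6.061 L

6.06 L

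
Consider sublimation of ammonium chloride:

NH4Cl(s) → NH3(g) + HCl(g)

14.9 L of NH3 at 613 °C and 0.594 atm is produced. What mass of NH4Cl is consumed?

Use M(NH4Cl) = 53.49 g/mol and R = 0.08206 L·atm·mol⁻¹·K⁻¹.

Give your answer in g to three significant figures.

n(NH3) = PV/RT = (0.594 × 14.9) / (0.08206 × 886.15) = 0.1217 mol
n(NH4Cl) = (1/1) × 0.1217 = 0.1217 mol
m(NH4Cl) = 0.1217 × 53.49 = 6.510 g

6.51 g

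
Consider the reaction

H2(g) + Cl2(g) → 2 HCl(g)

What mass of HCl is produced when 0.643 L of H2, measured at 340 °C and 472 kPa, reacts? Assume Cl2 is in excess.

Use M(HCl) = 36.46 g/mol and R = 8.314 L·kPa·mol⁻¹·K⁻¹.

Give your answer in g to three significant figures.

4.34 g

n(H2) = PV/RT = (472 × 0.643) / (8.314 × 613.15) = 0.05954 mol
n(HCl) = (2/1) × 0.05954 = 0.1191 mol
m(HCl) = 0.1191 × 36.46 = 4.342 g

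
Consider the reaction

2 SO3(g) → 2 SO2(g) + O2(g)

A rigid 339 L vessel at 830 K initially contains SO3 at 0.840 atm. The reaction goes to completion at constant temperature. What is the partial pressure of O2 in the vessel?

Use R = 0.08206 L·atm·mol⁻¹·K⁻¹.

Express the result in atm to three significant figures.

n(SO3)₀ = PV/RT = (0.840 × 339) / (0.08206 × 830) = 4.181 mol
n(O2) = (1/2) × 4.181 = 2.091 mol
P(O2) = nRT/V = 2.091 × 0.08206 × 830 / 339 = 0.4201 atm

0.420 atm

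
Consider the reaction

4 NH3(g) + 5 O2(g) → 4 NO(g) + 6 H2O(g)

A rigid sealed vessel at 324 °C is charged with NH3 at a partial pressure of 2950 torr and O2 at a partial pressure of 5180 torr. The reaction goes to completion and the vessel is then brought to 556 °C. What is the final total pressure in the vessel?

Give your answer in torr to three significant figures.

Because the vessel is rigid and T is held at 324 °C, work the stoichiometry in partial pressures (P_i = n_iRT/V).
P(O2) required for 2950 torr of NH3 = (5/4) × 2950 = 3688 torr; available 5180 torr, so NH3 is limiting.
P(O2) remaining = 5180 − (5/4) × 2950 = 1492 torr
P(gaseous products) = (4+6)/4 × 2950 = 7375 torr
P_total at 324 °C = 1492 + 7375 = 8867 torr
Scaling to 556 °C: P = 8867 × 829.15/597.15 = 12310 torr

12300 torr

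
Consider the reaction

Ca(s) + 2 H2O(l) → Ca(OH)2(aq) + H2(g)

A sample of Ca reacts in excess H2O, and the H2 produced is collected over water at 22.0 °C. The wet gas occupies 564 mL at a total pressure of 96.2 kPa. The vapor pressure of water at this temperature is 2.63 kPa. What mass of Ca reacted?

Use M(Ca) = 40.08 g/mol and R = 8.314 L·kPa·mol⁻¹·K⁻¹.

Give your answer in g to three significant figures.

0.862 g

P(H2) = 96.2 − 2.63 = 93.57 kPa
n(H2) = PV/RT = (93.57 × 0.5640) / (8.314 × 295.15) = 0.02151 mol
n(Ca) = (1/1) × 0.02151 = 0.02151 mol
m(Ca) = 0.02151 × 40.08 = 0.8621 g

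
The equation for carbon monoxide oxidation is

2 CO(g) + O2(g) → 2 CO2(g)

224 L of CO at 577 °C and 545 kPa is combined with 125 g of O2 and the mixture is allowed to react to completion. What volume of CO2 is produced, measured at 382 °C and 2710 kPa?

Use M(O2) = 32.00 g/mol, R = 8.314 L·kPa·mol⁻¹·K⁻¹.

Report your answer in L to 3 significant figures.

n(CO) = PV/RT = (545 × 224) / (8.314 × 850.15) = 17.27 mol
n(O2) = 125 / 32.00 = 3.906 mol
For 17.27 mol CO, stoichiometry requires (1/2) × 17.27 = 8.635 mol O2; 3.906 mol is available, so O2 is limiting.
n(CO2) = (2/1) × 3.906 = 7.812 mol
V(CO2) = nRT/P = 7.812 × 8.314 × 655.15 / 2710 = 15.70 L

15.7 L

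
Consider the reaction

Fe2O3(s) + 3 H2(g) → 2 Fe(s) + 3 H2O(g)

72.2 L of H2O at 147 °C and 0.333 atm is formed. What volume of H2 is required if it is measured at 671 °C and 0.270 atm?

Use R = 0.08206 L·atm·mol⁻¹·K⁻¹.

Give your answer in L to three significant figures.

200 L

n(H2O) = PV/RT = (0.333 × 72.2) / (0.08206 × 420.15) = 0.6973 mol
n(H2) = (3/3) × 0.6973 = 0.6973 mol
V = nRT/P = 0.6973 × 0.08206 × 944.15 / 0.270 = 200.1 L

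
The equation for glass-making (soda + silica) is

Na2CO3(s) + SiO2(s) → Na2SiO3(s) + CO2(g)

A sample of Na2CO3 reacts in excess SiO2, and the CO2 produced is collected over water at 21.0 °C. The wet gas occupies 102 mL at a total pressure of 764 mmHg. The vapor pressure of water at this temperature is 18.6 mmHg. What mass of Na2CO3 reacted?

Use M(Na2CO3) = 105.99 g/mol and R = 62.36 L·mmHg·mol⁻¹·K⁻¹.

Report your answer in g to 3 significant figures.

P(CO2) = 764 − 18.6 = 745.4 mmHg
n(CO2) = PV/RT = (745.4 × 0.1020) / (62.36 × 294.15) = 0.004145 mol
n(Na2CO3) = (1/1) × 0.004145 = 0.004145 mol
m(Na2CO3) = 0.004145 × 105.99 = 0.4393 g

0.439 g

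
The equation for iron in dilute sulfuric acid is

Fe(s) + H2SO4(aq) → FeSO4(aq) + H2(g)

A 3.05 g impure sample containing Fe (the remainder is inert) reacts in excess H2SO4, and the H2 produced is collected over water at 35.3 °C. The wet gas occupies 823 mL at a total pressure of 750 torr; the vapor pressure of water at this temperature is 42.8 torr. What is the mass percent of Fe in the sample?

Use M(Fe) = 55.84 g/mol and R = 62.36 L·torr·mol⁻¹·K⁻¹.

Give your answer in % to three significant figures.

55.4 %

P(H2) = 750 − 42.8 = 707.2 torr
n(H2) = PV/RT = (707.2 × 0.8230) / (62.36 × 308.45) = 0.03026 mol
n(Fe) = (1/1) × 0.03026 = 0.03026 mol
m(Fe) = 0.03026 × 55.84 = 1.690 g
%Fe = 1.690 / 3.05 × 100 = 55.41%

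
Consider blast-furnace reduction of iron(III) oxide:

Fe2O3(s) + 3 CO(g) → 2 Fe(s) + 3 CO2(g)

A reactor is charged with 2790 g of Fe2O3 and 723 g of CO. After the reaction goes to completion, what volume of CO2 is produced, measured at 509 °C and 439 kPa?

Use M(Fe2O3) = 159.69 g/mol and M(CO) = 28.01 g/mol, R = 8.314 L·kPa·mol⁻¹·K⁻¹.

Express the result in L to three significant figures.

382 L

n(Fe2O3) = 2790 / 159.69 = 17.47 mol
n(CO) = 723 / 28.01 = 25.81 mol
For 17.47 mol Fe2O3, stoichiometry requires (3/1) × 17.47 = 52.41 mol CO; 25.81 mol is available, so CO is limiting.
n(CO2) = (3/3) × 25.81 = 25.81 mol
V(CO2) = nRT/P = 25.81 × 8.314 × 782.15 / 439 = 382.3 L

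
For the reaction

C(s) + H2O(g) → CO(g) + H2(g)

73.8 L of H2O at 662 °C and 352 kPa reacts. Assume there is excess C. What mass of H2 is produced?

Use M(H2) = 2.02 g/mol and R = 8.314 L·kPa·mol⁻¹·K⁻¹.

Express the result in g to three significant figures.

6.75 g

n(H2O) = PV/RT = (352 × 73.8) / (8.314 × 935.15) = 3.341 mol
n(H2) = (1/1) × 3.341 = 3.341 mol
m(H2) = 3.341 × 2.02 = 6.749 g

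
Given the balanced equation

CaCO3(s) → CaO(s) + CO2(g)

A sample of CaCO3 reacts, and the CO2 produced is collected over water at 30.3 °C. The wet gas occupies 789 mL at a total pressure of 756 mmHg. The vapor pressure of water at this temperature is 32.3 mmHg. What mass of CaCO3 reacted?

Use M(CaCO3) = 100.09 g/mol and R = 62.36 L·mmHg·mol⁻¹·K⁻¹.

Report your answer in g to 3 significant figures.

P(CO2) = 756 − 32.3 = 723.7 mmHg
n(CO2) = PV/RT = (723.7 × 0.7890) / (62.36 × 303.45) = 0.03017 mol
n(CaCO3) = (1/1) × 0.03017 = 0.03017 mol
m(CaCO3) = 0.03017 × 100.09 = 3.020 g

3.02 g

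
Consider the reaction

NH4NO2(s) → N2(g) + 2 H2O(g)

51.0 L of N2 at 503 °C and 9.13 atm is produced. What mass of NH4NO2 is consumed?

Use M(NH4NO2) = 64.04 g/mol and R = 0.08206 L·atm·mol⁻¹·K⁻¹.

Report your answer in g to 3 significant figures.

n(N2) = PV/RT = (9.13 × 51.0) / (0.08206 × 776.15) = 7.311 mol
n(NH4NO2) = (1/1) × 7.311 = 7.311 mol
m(NH4NO2) = 7.311 × 64.04 = 468.2 g

468 g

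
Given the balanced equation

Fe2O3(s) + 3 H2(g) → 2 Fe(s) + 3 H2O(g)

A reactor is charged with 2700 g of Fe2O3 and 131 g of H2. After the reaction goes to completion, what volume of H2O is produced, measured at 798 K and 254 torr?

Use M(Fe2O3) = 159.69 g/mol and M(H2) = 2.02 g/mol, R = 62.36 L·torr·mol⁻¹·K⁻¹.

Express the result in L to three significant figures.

n(Fe2O3) = 2700 / 159.69 = 16.91 mol
n(H2) = 131 / 2.02 = 64.85 mol
For 16.91 mol Fe2O3, stoichiometry requires (3/1) × 16.91 = 50.73 mol H2; 64.85 mol is available, so Fe2O3 is limiting.
n(H2O) = (3/1) × 16.91 = 50.73 mol
V(H2O) = nRT/P = 50.73 × 62.36 × 798 / 254 = 9939 L

9940 L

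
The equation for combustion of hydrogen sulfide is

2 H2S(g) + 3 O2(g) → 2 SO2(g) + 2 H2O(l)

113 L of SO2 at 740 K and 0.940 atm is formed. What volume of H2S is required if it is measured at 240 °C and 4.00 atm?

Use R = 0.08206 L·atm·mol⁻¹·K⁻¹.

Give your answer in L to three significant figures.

n(SO2) = PV/RT = (0.940 × 113) / (0.08206 × 740) = 1.749 mol
n(H2S) = (2/2) × 1.749 = 1.749 mol
V = nRT/P = 1.749 × 0.08206 × 513.15 / 4.00 = 18.41 L

18.4 L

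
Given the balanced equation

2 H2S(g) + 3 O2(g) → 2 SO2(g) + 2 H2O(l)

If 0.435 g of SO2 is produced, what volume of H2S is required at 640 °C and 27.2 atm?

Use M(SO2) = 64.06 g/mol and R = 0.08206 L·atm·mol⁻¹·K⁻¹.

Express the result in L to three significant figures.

0.0187 L

n(SO2) = 0.4350 / 64.06 = 0.006791 mol
n(H2S) = (2/2) × 0.006791 = 0.006791 mol
V = nRT/P = 0.006791 × 0.08206 × 913.15 / 27.2 = 0.01871 L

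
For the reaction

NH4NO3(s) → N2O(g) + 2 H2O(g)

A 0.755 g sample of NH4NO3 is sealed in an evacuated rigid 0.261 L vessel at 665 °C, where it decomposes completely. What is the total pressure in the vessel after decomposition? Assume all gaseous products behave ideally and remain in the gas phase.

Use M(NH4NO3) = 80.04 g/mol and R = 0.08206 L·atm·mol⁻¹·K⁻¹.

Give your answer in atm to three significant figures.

8.35 atm

n(NH4NO3) = 0.755 / 80.04 = 0.009433 mol
n(gas produced) = (3/1) × 0.009433 = 0.02830 mol
P = nRT/V = 0.02830 × 0.08206 × 938.15 / 0.261 = 8.347 atm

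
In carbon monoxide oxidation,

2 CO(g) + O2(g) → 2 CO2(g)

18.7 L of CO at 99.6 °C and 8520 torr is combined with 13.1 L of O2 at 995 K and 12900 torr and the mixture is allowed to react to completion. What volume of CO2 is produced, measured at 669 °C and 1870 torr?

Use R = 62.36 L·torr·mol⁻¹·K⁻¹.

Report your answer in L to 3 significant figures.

n(CO) = PV/RT = (8520 × 18.7) / (62.36 × 372.75) = 6.854 mol
n(O2) = PV/RT = (12900 × 13.1) / (62.36 × 995) = 2.724 mol
For 6.854 mol CO, stoichiometry requires (1/2) × 6.854 = 3.427 mol O2; 2.724 mol is available, so O2 is limiting.
n(CO2) = (2/1) × 2.724 = 5.448 mol
V(CO2) = nRT/P = 5.448 × 62.36 × 942.15 / 1870 = 171.2 L

171 L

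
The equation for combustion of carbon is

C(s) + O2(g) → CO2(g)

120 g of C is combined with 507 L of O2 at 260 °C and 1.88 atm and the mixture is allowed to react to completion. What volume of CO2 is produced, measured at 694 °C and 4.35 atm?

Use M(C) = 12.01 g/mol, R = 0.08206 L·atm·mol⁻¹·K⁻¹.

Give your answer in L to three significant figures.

n(C) = 120 / 12.01 = 9.992 mol
n(O2) = PV/RT = (1.88 × 507) / (0.08206 × 533.15) = 21.79 mol
For 9.992 mol C, stoichiometry requires (1/1) × 9.992 = 9.992 mol O2; 21.79 mol is available, so C is limiting.
n(CO2) = (1/1) × 9.992 = 9.992 mol
V(CO2) = nRT/P = 9.992 × 0.08206 × 967.15 / 4.35 = 182.3 L

182 L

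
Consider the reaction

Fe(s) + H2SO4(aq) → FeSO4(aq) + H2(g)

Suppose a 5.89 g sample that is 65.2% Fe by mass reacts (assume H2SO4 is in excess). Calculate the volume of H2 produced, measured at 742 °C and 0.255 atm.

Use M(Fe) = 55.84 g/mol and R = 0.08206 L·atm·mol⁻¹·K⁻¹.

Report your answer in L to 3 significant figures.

mass of Fe = 5.89 × 65.2/100 = 3.840 g
n(Fe) = 3.840 / 55.84 = 0.06877 mol
n(H2) = (1/1) × 0.06877 = 0.06877 mol
V = nRT/P = 0.06877 × 0.08206 × 1015.15 / 0.255 = 22.47 L

22.5 L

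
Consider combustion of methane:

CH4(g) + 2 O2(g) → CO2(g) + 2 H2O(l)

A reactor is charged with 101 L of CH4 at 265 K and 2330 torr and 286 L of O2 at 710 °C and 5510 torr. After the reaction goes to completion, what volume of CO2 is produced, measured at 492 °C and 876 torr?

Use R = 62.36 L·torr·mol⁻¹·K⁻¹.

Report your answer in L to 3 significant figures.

n(CH4) = PV/RT = (2330 × 101) / (62.36 × 265) = 14.24 mol
n(O2) = PV/RT = (5510 × 286) / (62.36 × 983.15) = 25.70 mol
For 14.24 mol CH4, stoichiometry requires (2/1) × 14.24 = 28.48 mol O2; 25.70 mol is available, so O2 is limiting.
n(CO2) = (1/2) × 25.70 = 12.85 mol
V(CO2) = nRT/P = 12.85 × 62.36 × 765.15 / 876 = 699.9 L

700 L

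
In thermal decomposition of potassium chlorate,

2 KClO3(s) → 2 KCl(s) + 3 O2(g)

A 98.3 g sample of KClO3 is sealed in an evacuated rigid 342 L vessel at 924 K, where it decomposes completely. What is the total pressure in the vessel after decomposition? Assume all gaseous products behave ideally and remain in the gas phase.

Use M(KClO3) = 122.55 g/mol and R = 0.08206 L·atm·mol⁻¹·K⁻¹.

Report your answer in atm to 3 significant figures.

0.267 atm

n(KClO3) = 98.3 / 122.55 = 0.8021 mol
n(gas produced) = (3/2) × 0.8021 = 1.203 mol
P = nRT/V = 1.203 × 0.08206 × 924 / 342 = 0.2667 atm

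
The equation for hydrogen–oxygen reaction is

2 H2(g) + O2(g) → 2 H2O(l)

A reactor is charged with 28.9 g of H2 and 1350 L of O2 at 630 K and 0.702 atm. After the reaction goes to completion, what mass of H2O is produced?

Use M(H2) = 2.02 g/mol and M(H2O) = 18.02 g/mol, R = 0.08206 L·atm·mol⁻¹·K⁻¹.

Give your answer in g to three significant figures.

258 g

n(H2) = 28.9 / 2.02 = 14.31 mol
n(O2) = PV/RT = (0.702 × 1350) / (0.08206 × 630) = 18.33 mol
For 14.31 mol H2, stoichiometry requires (1/2) × 14.31 = 7.155 mol O2; 18.33 mol is available, so H2 is limiting.
n(H2O) = (2/2) × 14.31 = 14.31 mol
m(H2O) = 14.31 × 18.02 = 257.9 g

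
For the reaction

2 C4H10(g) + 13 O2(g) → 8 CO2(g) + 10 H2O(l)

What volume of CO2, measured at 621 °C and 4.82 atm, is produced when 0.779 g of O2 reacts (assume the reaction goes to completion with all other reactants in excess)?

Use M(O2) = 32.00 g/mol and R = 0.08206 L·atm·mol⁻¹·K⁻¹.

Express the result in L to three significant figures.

n(O2) = 0.7790 / 32.00 = 0.02434 mol
n(CO2) = (8/13) × 0.02434 = 0.01498 mol
V = nRT/P = 0.01498 × 0.08206 × 894.15 / 4.82 = 0.2280 L

0.228 L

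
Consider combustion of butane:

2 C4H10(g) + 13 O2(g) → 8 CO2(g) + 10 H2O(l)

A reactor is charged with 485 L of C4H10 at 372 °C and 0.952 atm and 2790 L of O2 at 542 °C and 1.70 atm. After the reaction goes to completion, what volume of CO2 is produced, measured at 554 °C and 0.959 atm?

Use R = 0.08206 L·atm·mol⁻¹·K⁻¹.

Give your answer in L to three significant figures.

n(C4H10) = PV/RT = (0.952 × 485) / (0.08206 × 645.15) = 8.721 mol
n(O2) = PV/RT = (1.70 × 2790) / (0.08206 × 815.15) = 70.91 mol
For 8.721 mol C4H10, stoichiometry requires (13/2) × 8.721 = 56.69 mol O2; 70.91 mol is available, so C4H10 is limiting.
n(CO2) = (8/2) × 8.721 = 34.88 mol
V(CO2) = nRT/P = 34.88 × 0.08206 × 827.15 / 0.959 = 2469 L

2470 L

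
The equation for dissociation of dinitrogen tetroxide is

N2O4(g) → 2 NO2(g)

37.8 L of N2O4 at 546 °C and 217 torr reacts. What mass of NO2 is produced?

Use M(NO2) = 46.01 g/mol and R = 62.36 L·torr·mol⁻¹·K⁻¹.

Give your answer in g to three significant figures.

14.8 g

n(N2O4) = PV/RT = (217 × 37.8) / (62.36 × 819.15) = 0.1606 mol
n(NO2) = (2/1) × 0.1606 = 0.3212 mol
m(NO2) = 0.3212 × 46.01 = 14.78 g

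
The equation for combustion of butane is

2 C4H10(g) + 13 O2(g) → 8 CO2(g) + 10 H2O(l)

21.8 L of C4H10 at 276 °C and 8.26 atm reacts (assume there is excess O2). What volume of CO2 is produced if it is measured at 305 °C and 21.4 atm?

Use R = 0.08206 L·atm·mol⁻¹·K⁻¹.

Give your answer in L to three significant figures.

n(C4H10) = PV/RT = (8.26 × 21.8) / (0.08206 × 549.15) = 3.996 mol
n(CO2) = (8/2) × 3.996 = 15.98 mol
V = nRT/P = 15.98 × 0.08206 × 578.15 / 21.4 = 35.43 L

35.4 L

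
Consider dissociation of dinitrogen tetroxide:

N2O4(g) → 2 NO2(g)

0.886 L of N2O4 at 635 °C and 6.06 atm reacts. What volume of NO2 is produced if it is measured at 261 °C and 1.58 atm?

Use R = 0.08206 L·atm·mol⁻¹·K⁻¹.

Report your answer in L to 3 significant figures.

4.00 L

n(N2O4) = PV/RT = (6.06 × 0.886) / (0.08206 × 908.15) = 0.07205 mol
n(NO2) = (2/1) × 0.07205 = 0.1441 mol
V = nRT/P = 0.1441 × 0.08206 × 534.15 / 1.58 = 3.998 L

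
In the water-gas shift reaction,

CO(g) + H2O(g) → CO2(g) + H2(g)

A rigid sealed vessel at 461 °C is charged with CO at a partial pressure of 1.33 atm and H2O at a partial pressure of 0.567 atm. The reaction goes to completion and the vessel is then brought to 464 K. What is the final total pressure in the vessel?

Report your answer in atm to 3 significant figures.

1.20 atm

At constant V, partial pressures at 461 °C are proportional to moles, so apply stoichiometry directly to pressures.
P(H2O) required for 1.33 atm of CO = (1/1) × 1.33 = 1.330 atm; available 0.567 atm, so H2O is limiting.
P(CO) remaining = 1.33 − (1/1) × 0.567 = 0.7630 atm
P(gaseous products) = (1+1)/1 × 0.567 = 1.134 atm
P_total at 461 °C = 0.7630 + 1.134 = 1.897 atm
Scaling to 464 K: P = 1.897 × 464/734.15 = 1.199 atm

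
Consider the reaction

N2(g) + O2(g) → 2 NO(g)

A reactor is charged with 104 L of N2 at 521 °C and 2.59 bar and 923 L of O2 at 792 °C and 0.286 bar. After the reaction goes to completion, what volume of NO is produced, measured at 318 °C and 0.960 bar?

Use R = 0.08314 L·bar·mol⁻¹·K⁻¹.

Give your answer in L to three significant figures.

n(N2) = PV/RT = (2.59 × 104) / (0.08314 × 794.15) = 4.080 mol
n(O2) = PV/RT = (0.286 × 923) / (0.08314 × 1065.15) = 2.981 mol
For 4.080 mol N2, stoichiometry requires (1/1) × 4.080 = 4.080 mol O2; 2.981 mol is available, so O2 is limiting.
n(NO) = (2/1) × 2.981 = 5.962 mol
V(NO) = nRT/P = 5.962 × 0.08314 × 591.15 / 0.960 = 305.2 L

305 L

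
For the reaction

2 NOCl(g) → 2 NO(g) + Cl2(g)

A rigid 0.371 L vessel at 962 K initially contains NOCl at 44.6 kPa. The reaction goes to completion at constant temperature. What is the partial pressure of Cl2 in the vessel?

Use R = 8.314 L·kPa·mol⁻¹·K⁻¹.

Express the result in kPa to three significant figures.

22.3 kPa

n(NOCl)₀ = PV/RT = (44.6 × 0.371) / (8.314 × 962) = 0.002069 mol
n(Cl2) = (1/2) × 0.002069 = 0.001035 mol
P(Cl2) = nRT/V = 0.001035 × 8.314 × 962 / 0.371 = 22.31 kPa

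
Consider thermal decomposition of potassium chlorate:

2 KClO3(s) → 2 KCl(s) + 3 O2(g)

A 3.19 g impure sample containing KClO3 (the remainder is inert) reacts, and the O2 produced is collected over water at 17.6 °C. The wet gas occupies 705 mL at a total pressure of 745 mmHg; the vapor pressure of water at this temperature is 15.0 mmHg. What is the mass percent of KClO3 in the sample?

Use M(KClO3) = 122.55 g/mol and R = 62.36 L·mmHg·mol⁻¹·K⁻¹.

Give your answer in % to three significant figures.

P(O2) = 745 − 15.0 = 730.0 mmHg
n(O2) = PV/RT = (730.0 × 0.7050) / (62.36 × 290.75) = 0.02838 mol
n(KClO3) = (2/3) × 0.02838 = 0.01892 mol
m(KClO3) = 0.01892 × 122.55 = 2.319 g
%KClO3 = 2.319 / 3.19 × 100 = 72.70%

72.7 %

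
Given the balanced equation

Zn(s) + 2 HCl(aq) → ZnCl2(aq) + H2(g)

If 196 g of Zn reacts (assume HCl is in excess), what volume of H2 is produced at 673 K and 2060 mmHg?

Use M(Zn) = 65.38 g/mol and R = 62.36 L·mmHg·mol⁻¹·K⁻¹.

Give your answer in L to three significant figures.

n(Zn) = 196.0 / 65.38 = 2.998 mol
n(H2) = (1/1) × 2.998 = 2.998 mol
V = nRT/P = 2.998 × 62.36 × 673 / 2060 = 61.08 L

61.1 L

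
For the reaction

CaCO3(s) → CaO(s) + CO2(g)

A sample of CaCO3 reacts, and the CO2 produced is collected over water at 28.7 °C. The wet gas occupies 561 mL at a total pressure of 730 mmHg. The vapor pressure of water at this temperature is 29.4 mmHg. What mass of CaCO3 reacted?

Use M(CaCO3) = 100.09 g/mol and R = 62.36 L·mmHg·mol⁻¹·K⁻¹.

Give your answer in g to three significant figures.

2.09 g

P(CO2) = 730 − 29.4 = 700.6 mmHg
n(CO2) = PV/RT = (700.6 × 0.5610) / (62.36 × 301.85) = 0.02088 mol
n(CaCO3) = (1/1) × 0.02088 = 0.02088 mol
m(CaCO3) = 0.02088 × 100.09 = 2.090 g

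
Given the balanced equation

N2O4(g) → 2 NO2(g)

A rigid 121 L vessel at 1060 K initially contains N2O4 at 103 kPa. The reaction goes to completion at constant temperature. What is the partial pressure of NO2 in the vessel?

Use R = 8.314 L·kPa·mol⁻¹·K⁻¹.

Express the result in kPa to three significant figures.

n(N2O4)₀ = PV/RT = (103 × 121) / (8.314 × 1060) = 1.414 mol
n(NO2) = (2/1) × 1.414 = 2.828 mol
P(NO2) = nRT/V = 2.828 × 8.314 × 1060 / 121 = 206.0 kPa

206 kPa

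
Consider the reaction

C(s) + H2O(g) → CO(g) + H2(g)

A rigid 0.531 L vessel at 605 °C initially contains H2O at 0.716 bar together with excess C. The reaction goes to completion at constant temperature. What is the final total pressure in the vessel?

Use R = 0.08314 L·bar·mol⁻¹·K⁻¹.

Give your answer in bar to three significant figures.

Rigid vessel, constant T ⇒ P scales with total gas moles (1 → 2).
P_final = (2/1) × 0.716 = 1.432 bar

1.43 bar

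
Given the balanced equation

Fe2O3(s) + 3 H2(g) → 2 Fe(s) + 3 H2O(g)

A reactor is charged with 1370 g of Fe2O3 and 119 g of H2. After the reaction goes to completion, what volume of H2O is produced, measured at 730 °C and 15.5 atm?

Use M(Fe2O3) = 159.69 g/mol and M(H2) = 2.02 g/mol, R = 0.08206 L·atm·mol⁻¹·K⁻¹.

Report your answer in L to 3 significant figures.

n(Fe2O3) = 1370 / 159.69 = 8.579 mol
n(H2) = 119 / 2.02 = 58.91 mol
For 8.579 mol Fe2O3, stoichiometry requires (3/1) × 8.579 = 25.74 mol H2; 58.91 mol is available, so Fe2O3 is limiting.
n(H2O) = (3/1) × 8.579 = 25.74 mol
V(H2O) = nRT/P = 25.74 × 0.08206 × 1003.15 / 15.5 = 136.7 L

137 L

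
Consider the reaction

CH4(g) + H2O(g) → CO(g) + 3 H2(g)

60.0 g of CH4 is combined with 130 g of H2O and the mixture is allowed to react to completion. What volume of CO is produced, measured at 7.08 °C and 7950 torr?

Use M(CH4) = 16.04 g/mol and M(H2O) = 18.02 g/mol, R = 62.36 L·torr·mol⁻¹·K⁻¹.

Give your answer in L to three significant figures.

8.22 L

n(CH4) = 60.0 / 16.04 = 3.741 mol
n(H2O) = 130 / 18.02 = 7.214 mol
For 3.741 mol CH4, stoichiometry requires (1/1) × 3.741 = 3.741 mol H2O; 7.214 mol is available, so CH4 is limiting.
n(CO) = (1/1) × 3.741 = 3.741 mol
V(CO) = nRT/P = 3.741 × 62.36 × 280.23 / 7950 = 8.223 L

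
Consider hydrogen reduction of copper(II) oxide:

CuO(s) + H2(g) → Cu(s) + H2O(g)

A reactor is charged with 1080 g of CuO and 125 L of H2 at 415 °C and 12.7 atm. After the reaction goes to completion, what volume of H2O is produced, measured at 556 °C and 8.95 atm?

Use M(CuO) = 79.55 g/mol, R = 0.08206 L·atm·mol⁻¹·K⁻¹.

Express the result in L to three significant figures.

n(CuO) = 1080 / 79.55 = 13.58 mol
n(H2) = PV/RT = (12.7 × 125) / (0.08206 × 688.15) = 28.11 mol
For 13.58 mol CuO, stoichiometry requires (1/1) × 13.58 = 13.58 mol H2; 28.11 mol is available, so CuO is limiting.
n(H2O) = (1/1) × 13.58 = 13.58 mol
V(H2O) = nRT/P = 13.58 × 0.08206 × 829.15 / 8.95 = 103.2 L

103 L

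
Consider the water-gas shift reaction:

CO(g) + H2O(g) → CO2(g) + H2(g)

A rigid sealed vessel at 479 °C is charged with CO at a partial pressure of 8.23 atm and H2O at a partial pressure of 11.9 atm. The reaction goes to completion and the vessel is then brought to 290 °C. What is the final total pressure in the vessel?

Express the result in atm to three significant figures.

With V and T fixed, P_i ∝ n_i, so the mole ratios apply directly to partial pressures at 479 °C.
P(H2O) required for 8.23 atm of CO = (1/1) × 8.23 = 8.230 atm; available 11.9 atm, so CO is limiting.
P(H2O) remaining = 11.9 − (1/1) × 8.23 = 3.670 atm
P(gaseous products) = (1+1)/1 × 8.23 = 16.46 atm
P_total at 479 °C = 3.670 + 16.46 = 20.13 atm
Scaling to 290 °C: P = 20.13 × 563.15/752.15 = 15.07 atm

15.1 atm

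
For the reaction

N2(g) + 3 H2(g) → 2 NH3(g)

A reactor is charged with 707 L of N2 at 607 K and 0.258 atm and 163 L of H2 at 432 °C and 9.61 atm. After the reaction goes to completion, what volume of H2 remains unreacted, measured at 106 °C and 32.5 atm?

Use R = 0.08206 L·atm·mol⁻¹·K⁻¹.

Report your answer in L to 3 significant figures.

15.4 L

n(N2) = PV/RT = (0.258 × 707) / (0.08206 × 607) = 3.662 mol
n(H2) = PV/RT = (9.61 × 163) / (0.08206 × 705.15) = 27.07 mol
For 3.662 mol N2, stoichiometry requires (3/1) × 3.662 = 10.99 mol H2; 27.07 mol is available, so N2 is limiting.
n(H2) consumed = (3/1) × 3.662 = 10.99 mol; remaining = 27.07 − 10.99 = 16.08 mol
V(H2) = nRT/P = 16.08 × 0.08206 × 379.15 / 32.5 = 15.39 L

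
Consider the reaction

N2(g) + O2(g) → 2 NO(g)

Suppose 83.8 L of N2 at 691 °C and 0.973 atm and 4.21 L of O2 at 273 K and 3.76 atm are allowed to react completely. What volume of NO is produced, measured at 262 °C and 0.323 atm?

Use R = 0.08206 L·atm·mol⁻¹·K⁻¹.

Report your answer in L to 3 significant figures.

192 L

n(N2) = PV/RT = (0.973 × 83.8) / (0.08206 × 964.15) = 1.031 mol
n(O2) = PV/RT = (3.76 × 4.21) / (0.08206 × 273) = 0.7066 mol
For 1.031 mol N2, stoichiometry requires (1/1) × 1.031 = 1.031 mol O2; 0.7066 mol is available, so O2 is limiting.
n(NO) = (2/1) × 0.7066 = 1.413 mol
V(NO) = nRT/P = 1.413 × 0.08206 × 535.15 / 0.323 = 192.1 L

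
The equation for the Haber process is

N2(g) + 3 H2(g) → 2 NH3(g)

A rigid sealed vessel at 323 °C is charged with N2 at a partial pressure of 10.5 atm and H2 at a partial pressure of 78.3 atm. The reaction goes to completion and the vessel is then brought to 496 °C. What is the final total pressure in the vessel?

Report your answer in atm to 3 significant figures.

Because the vessel is rigid and T is held at 323 °C, work the stoichiometry in partial pressures (P_i = n_iRT/V).
P(H2) required for 10.5 atm of N2 = (3/1) × 10.5 = 31.50 atm; available 78.3 atm, so N2 is limiting.
P(H2) remaining = 78.3 − (3/1) × 10.5 = 46.80 atm
P(gaseous products) = (2)/1 × 10.5 = 21.00 atm
P_total at 323 °C = 46.80 + 21.00 = 67.80 atm
Scaling to 496 °C: P = 67.80 × 769.15/596.15 = 87.48 atm

87.5 atm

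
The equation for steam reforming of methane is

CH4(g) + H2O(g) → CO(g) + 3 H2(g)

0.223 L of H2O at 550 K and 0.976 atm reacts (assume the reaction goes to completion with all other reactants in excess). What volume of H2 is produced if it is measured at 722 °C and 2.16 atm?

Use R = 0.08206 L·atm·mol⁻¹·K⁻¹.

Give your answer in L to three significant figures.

n(H2O) = PV/RT = (0.976 × 0.223) / (0.08206 × 550) = 0.004822 mol
n(H2) = (3/1) × 0.004822 = 0.01447 mol
V = nRT/P = 0.01447 × 0.08206 × 995.15 / 2.16 = 0.5471 L

0.547 L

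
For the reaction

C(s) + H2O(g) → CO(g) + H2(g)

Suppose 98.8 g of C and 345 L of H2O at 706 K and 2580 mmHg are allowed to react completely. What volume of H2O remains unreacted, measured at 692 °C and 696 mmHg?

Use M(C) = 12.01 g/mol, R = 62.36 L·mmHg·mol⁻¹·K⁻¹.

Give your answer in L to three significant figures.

n(C) = 98.8 / 12.01 = 8.226 mol
n(H2O) = PV/RT = (2580 × 345) / (62.36 × 706) = 20.22 mol
For 8.226 mol C, stoichiometry requires (1/1) × 8.226 = 8.226 mol H2O; 20.22 mol is available, so C is limiting.
n(H2O) consumed = (1/1) × 8.226 = 8.226 mol; remaining = 20.22 − 8.226 = 11.99 mol
V(H2O) = nRT/P = 11.99 × 62.36 × 965.15 / 696 = 1037 L

1040 L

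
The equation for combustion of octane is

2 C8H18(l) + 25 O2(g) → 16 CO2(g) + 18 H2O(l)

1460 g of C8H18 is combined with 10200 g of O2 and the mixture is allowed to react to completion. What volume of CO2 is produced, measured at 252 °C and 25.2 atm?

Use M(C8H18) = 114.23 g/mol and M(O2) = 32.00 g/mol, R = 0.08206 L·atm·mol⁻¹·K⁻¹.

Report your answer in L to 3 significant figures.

175 L

n(C8H18) = 1460 / 114.23 = 12.78 mol
n(O2) = 10200 / 32.00 = 318.8 mol
For 12.78 mol C8H18, stoichiometry requires (25/2) × 12.78 = 159.8 mol O2; 318.8 mol is available, so C8H18 is limiting.
n(CO2) = (16/2) × 12.78 = 102.2 mol
V(CO2) = nRT/P = 102.2 × 0.08206 × 525.15 / 25.2 = 174.8 L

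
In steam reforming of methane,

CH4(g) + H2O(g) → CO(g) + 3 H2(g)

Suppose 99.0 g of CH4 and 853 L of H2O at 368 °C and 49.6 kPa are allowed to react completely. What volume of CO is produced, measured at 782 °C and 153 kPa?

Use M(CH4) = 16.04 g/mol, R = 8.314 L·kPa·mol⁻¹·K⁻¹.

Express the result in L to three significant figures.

n(CH4) = 99.0 / 16.04 = 6.172 mol
n(H2O) = PV/RT = (49.6 × 853) / (8.314 × 641.15) = 7.937 mol
For 6.172 mol CH4, stoichiometry requires (1/1) × 6.172 = 6.172 mol H2O; 7.937 mol is available, so CH4 is limiting.
n(CO) = (1/1) × 6.172 = 6.172 mol
V(CO) = nRT/P = 6.172 × 8.314 × 1055.15 / 153 = 353.9 L

354 L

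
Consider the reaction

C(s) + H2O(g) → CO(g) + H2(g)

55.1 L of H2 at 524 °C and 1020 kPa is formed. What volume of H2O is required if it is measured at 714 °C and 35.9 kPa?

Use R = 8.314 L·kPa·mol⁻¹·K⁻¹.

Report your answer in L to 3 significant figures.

n(H2) = PV/RT = (1020 × 55.1) / (8.314 × 797.15) = 8.480 mol
n(H2O) = (1/1) × 8.480 = 8.480 mol
V = nRT/P = 8.480 × 8.314 × 987.15 / 35.9 = 1939 L

1940 L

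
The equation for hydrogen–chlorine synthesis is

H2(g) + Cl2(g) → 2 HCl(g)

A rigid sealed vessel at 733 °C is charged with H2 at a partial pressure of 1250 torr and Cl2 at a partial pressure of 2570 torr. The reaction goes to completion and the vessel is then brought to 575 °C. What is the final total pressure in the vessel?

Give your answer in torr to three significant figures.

3220 torr

Because the vessel is rigid and T is held at 733 °C, work the stoichiometry in partial pressures (P_i = n_iRT/V).
P(Cl2) required for 1250 torr of H2 = (1/1) × 1250 = 1250 torr; available 2570 torr, so H2 is limiting.
P(Cl2) remaining = 2570 − (1/1) × 1250 = 1320 torr
P(gaseous products) = (2)/1 × 1250 = 2500 torr
P_total at 733 °C = 1320 + 2500 = 3820 torr
Scaling to 575 °C: P = 3820 × 848.15/1006.15 = 3220 torr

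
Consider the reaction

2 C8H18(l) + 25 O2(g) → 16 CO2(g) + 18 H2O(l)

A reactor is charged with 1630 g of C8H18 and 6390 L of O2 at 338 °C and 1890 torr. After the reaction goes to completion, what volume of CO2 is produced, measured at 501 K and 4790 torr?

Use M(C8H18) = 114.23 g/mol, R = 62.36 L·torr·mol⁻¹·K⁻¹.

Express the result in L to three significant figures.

n(C8H18) = 1630 / 114.23 = 14.27 mol
n(O2) = PV/RT = (1890 × 6390) / (62.36 × 611.15) = 316.9 mol
For 14.27 mol C8H18, stoichiometry requires (25/2) × 14.27 = 178.4 mol O2; 316.9 mol is available, so C8H18 is limiting.
n(CO2) = (16/2) × 14.27 = 114.2 mol
V(CO2) = nRT/P = 114.2 × 62.36 × 501 / 4790 = 744.9 L

745 L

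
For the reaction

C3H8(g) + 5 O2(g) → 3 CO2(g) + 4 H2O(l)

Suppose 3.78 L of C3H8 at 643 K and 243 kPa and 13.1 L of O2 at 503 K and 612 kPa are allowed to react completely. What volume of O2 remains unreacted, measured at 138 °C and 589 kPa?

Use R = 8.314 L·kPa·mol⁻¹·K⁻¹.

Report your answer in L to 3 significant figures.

n(C3H8) = PV/RT = (243 × 3.78) / (8.314 × 643) = 0.1718 mol
n(O2) = PV/RT = (612 × 13.1) / (8.314 × 503) = 1.917 mol
For 0.1718 mol C3H8, stoichiometry requires (5/1) × 0.1718 = 0.8590 mol O2; 1.917 mol is available, so C3H8 is limiting.
n(O2) consumed = (5/1) × 0.1718 = 0.8590 mol; remaining = 1.917 − 0.8590 = 1.058 mol
V(O2) = nRT/P = 1.058 × 8.314 × 411.15 / 589 = 6.140 L

6.14 L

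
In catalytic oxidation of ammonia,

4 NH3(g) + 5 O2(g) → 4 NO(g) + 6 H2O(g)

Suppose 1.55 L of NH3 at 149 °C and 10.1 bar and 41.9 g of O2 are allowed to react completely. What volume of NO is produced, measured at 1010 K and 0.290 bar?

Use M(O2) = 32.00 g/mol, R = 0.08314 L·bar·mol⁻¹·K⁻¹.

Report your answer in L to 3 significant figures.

n(NH3) = PV/RT = (10.1 × 1.55) / (0.08314 × 422.15) = 0.4460 mol
n(O2) = 41.9 / 32.00 = 1.309 mol
For 0.4460 mol NH3, stoichiometry requires (5/4) × 0.4460 = 0.5575 mol O2; 1.309 mol is available, so NH3 is limiting.
n(NO) = (4/4) × 0.4460 = 0.4460 mol
V(NO) = nRT/P = 0.4460 × 0.08314 × 1010 / 0.290 = 129.1 L

129 L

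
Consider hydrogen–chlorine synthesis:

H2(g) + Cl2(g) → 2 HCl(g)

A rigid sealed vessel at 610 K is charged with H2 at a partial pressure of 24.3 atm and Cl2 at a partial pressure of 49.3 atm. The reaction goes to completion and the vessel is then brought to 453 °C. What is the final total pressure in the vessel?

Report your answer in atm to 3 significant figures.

87.6 atm

At constant V, partial pressures at 610 K are proportional to moles, so apply stoichiometry directly to pressures.
P(Cl2) required for 24.3 atm of H2 = (1/1) × 24.3 = 24.30 atm; available 49.3 atm, so H2 is limiting.
P(Cl2) remaining = 49.3 − (1/1) × 24.3 = 25.00 atm
P(gaseous products) = (2)/1 × 24.3 = 48.60 atm
P_total at 610 K = 25.00 + 48.60 = 73.60 atm
Scaling to 453 °C: P = 73.60 × 726.15/610 = 87.61 atm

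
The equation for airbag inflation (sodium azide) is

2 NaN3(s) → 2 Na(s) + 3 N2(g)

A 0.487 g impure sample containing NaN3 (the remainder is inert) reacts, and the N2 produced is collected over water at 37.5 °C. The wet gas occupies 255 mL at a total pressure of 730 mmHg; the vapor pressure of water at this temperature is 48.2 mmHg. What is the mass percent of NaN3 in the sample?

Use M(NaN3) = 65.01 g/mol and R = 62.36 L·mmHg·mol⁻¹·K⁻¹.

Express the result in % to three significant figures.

P(N2) = 730 − 48.2 = 681.8 mmHg
n(N2) = PV/RT = (681.8 × 0.2550) / (62.36 × 310.65) = 0.008975 mol
n(NaN3) = (2/3) × 0.008975 = 0.005983 mol
m(NaN3) = 0.005983 × 65.01 = 0.3890 g
%NaN3 = 0.3890 / 0.487 × 100 = 79.88%

79.9 %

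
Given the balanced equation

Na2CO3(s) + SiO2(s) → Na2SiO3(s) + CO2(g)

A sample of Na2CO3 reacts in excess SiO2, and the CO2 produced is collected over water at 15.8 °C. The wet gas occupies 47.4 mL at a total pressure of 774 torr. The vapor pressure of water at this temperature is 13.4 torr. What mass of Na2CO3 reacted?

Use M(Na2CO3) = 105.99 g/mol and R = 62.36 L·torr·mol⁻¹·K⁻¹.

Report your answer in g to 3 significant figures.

P(CO2) = 774 − 13.4 = 760.6 torr
n(CO2) = PV/RT = (760.6 × 0.04740) / (62.36 × 288.95) = 0.002001 mol
n(Na2CO3) = (1/1) × 0.002001 = 0.002001 mol
m(Na2CO3) = 0.002001 × 105.99 = 0.2121 g

0.212 g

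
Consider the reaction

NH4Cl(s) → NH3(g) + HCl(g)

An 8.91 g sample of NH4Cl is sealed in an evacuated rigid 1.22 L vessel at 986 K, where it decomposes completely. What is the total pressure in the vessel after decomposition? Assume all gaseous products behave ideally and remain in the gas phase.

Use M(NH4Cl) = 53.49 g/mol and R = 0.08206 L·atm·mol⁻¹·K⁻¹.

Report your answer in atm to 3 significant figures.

22.1 atm

n(NH4Cl) = 8.91 / 53.49 = 0.1666 mol
n(gas produced) = (2/1) × 0.1666 = 0.3332 mol
P = nRT/V = 0.3332 × 0.08206 × 986 / 1.22 = 22.10 atm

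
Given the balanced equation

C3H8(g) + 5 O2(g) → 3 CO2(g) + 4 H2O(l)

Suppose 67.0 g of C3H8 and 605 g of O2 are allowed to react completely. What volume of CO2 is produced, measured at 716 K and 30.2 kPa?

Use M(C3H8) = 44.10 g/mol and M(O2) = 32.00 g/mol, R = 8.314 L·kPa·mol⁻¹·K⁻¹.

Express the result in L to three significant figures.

n(C3H8) = 67.0 / 44.10 = 1.519 mol
n(O2) = 605 / 32.00 = 18.91 mol
For 1.519 mol C3H8, stoichiometry requires (5/1) × 1.519 = 7.595 mol O2; 18.91 mol is available, so C3H8 is limiting.
n(CO2) = (3/1) × 1.519 = 4.557 mol
V(CO2) = nRT/P = 4.557 × 8.314 × 716 / 30.2 = 898.2 L

898 L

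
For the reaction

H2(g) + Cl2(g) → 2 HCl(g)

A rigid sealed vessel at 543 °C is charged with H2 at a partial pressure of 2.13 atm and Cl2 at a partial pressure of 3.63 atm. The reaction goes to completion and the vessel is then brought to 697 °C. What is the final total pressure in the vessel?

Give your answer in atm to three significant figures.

Because the vessel is rigid and T is held at 543 °C, work the stoichiometry in partial pressures (P_i = n_iRT/V).
P(Cl2) required for 2.13 atm of H2 = (1/1) × 2.13 = 2.130 atm; available 3.63 atm, so H2 is limiting.
P(Cl2) remaining = 3.63 − (1/1) × 2.13 = 1.500 atm
P(gaseous products) = (2)/1 × 2.13 = 4.260 atm
P_total at 543 °C = 1.500 + 4.260 = 5.760 atm
Scaling to 697 °C: P = 5.760 × 970.15/816.15 = 6.847 atm

6.85 atm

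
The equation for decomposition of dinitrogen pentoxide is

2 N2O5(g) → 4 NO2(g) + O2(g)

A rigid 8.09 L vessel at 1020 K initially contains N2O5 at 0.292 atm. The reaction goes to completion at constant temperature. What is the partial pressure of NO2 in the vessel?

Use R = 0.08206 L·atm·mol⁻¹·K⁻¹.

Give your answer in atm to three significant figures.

0.584 atm

n(N2O5)₀ = PV/RT = (0.292 × 8.09) / (0.08206 × 1020) = 0.02822 mol
n(NO2) = (4/2) × 0.02822 = 0.05644 mol
P(NO2) = nRT/V = 0.05644 × 0.08206 × 1020 / 8.09 = 0.5839 atm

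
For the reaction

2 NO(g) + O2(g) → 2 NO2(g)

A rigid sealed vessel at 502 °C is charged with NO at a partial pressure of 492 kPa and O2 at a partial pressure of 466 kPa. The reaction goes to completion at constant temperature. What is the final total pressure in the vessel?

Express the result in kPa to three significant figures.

712 kPa

Because the vessel is rigid and T is held at 502 °C, work the stoichiometry in partial pressures (P_i = n_iRT/V).
P(O2) required for 492 kPa of NO = (1/2) × 492 = 246.0 kPa; available 466 kPa, so NO is limiting.
P(O2) remaining = 466 − (1/2) × 492 = 220.0 kPa
P(gaseous products) = (2)/2 × 492 = 492.0 kPa
P_total at 502 °C = 220.0 + 492.0 = 712.0 kPa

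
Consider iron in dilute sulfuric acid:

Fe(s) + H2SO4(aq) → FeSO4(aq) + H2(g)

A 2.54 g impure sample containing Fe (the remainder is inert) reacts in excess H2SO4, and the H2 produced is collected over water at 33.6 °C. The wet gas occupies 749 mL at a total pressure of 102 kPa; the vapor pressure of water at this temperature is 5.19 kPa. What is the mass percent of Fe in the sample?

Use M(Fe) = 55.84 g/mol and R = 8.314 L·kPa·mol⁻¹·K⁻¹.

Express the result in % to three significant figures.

P(H2) = 102 − 5.19 = 96.81 kPa
n(H2) = PV/RT = (96.81 × 0.7490) / (8.314 × 306.75) = 0.02843 mol
n(Fe) = (1/1) × 0.02843 = 0.02843 mol
m(Fe) = 0.02843 × 55.84 = 1.588 g
%Fe = 1.588 / 2.54 × 100 = 62.52%

62.5 %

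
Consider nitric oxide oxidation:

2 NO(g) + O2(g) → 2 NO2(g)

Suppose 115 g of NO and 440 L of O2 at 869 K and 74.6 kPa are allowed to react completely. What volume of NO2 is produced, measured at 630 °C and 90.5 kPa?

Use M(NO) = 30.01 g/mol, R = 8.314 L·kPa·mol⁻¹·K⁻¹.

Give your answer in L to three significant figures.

318 L

n(NO) = 115 / 30.01 = 3.832 mol
n(O2) = PV/RT = (74.6 × 440) / (8.314 × 869) = 4.543 mol
For 3.832 mol NO, stoichiometry requires (1/2) × 3.832 = 1.916 mol O2; 4.543 mol is available, so NO is limiting.
n(NO2) = (2/2) × 3.832 = 3.832 mol
V(NO2) = nRT/P = 3.832 × 8.314 × 903.15 / 90.5 = 317.9 L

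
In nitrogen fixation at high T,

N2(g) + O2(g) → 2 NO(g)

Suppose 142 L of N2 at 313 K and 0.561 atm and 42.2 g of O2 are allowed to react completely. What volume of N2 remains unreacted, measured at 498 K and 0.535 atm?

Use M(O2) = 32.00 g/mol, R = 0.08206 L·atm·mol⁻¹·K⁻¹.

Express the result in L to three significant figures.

n(N2) = PV/RT = (0.561 × 142) / (0.08206 × 313) = 3.102 mol
n(O2) = 42.2 / 32.00 = 1.319 mol
For 3.102 mol N2, stoichiometry requires (1/1) × 3.102 = 3.102 mol O2; 1.319 mol is available, so O2 is limiting.
n(N2) consumed = (1/1) × 1.319 = 1.319 mol; remaining = 3.102 − 1.319 = 1.783 mol
V(N2) = nRT/P = 1.783 × 0.08206 × 498 / 0.535 = 136.2 L

136 L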